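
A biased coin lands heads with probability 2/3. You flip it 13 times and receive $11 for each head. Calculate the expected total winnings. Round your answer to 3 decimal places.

E[#heads] = 13·2/3 = 26/3 (linearity over flips).
E[winnings] = 11·26/3 = 286/3.
≈ 95.333

$95.333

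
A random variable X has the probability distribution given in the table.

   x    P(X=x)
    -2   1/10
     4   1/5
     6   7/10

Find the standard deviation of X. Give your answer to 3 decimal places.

E[X] = 24/5, E[X²] = 144/5
Var(X) = E[X²] − (E[X])² = 144/5 − 576/25 = 144/25
SD(X) = √(144/25) ≈ 2.400

2.400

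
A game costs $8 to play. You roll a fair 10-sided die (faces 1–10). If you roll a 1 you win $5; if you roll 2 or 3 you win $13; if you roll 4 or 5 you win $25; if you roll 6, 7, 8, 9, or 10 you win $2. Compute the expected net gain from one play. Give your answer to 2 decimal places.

$1.10

E[payout] = (1/2)·2 + (1/10)·5 + (1/5)·13 + (1/5)·25 = 91/10
Expected profit = 91/10 − 8 = 11/10 ≈ $1.10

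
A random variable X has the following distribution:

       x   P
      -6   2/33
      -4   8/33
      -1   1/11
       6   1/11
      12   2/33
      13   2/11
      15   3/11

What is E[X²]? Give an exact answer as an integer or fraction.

3638/33

E[X²] = (2/33)·36 + (8/33)·16 + (1/11)·1 + (1/11)·36 + (2/33)·144 + (2/11)·169 + (3/11)·225
     = 3638/33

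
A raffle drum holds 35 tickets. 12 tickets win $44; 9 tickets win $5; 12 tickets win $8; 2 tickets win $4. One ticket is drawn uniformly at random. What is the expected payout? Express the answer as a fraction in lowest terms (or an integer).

677/35 dollars

E[payout] = (12/35)·44 + (9/35)·5 + (12/35)·8 + (2/35)·4 = 677/35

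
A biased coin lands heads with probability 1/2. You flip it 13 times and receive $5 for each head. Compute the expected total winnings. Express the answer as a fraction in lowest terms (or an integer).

E[#heads] = 13·1/2 = 13/2 (linearity over flips).
E[winnings] = 5·13/2 = 65/2.

65/2 dollars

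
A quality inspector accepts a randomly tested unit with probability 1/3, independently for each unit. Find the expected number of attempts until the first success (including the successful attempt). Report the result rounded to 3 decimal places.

3.000

For a geometric distribution, E[trials] = 1/p = 1/(1/3) = 3.
≈ 3.000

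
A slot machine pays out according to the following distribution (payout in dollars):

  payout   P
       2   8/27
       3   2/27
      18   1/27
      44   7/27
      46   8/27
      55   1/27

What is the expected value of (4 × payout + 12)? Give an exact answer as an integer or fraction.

1136/9

E[4x+12] = (8/27)·20 + (2/27)·24 + (1/27)·84 + (7/27)·188 + (8/27)·196 + (1/27)·232
     = 1136/9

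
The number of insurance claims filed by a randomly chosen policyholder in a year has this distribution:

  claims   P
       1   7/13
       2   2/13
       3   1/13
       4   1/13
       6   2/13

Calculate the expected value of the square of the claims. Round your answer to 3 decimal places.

8.615

E[X²] = (7/13)·1 + (2/13)·4 + (1/13)·9 + (1/13)·16 + (2/13)·36
     = 112/13 ≈ 8.615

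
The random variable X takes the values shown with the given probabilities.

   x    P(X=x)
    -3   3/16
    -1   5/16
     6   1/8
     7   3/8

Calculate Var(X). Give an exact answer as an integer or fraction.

E[X] = (3/16)·(-3) + (5/16)·(-1) + (1/8)·6 + (3/8)·7 = 5/2
E[X²] = (3/16)·9 + (5/16)·1 + (1/8)·36 + (3/8)·49 = 199/8
Var(X) = 199/8 − (5/2)² = 149/8

149/8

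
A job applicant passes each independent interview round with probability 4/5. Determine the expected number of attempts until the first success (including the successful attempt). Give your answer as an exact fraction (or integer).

5/4

For a geometric distribution, E[trials] = 1/p = 1/(4/5) = 5/4.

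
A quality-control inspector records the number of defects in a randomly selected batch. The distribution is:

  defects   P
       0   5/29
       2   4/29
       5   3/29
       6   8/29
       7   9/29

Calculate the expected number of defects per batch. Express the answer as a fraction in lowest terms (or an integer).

E[X] = (5/29)·0 + (4/29)·2 + (3/29)·5 + (8/29)·6 + (9/29)·7
     = 134/29

134/29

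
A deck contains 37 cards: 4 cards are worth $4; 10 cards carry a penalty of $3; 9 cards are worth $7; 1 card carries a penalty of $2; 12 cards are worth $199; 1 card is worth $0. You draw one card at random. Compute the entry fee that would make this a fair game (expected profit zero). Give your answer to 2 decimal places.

E[payout] = (4/37)·4 + (10/37)·(-3) + (9/37)·7 + (1/37)·(-2) + (12/37)·199 + (1/37)·0 = 2435/37
Fair fee = E[payout] = 2435/37 ≈ $65.81

$65.81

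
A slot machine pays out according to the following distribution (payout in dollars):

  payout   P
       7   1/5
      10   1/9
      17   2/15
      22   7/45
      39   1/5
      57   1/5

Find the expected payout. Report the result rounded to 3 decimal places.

$27.400

E[X] = (1/5)·7 + (1/9)·10 + (2/15)·17 + (7/45)·22 + (1/5)·39 + (1/5)·57
     = 137/5 ≈ 27.400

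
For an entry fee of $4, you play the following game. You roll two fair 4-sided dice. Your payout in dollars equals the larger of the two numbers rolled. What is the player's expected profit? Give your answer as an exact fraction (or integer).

Distribution of the larger of the two numbers rolled: 1 w.p. 1/16, 2 w.p. 3/16, 3 w.p. 5/16, 4 w.p. 7/16
E[payout] = (1/16)·1 + (3/16)·2 + (5/16)·3 + (7/16)·4 = 25/8
Expected profit = 25/8 − 4 = -7/8

-7/8 dollars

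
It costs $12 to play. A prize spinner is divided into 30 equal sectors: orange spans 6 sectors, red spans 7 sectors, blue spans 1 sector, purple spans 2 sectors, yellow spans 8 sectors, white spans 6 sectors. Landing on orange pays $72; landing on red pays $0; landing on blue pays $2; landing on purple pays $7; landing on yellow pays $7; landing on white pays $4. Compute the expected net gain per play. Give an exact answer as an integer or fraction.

28/5 dollars

E[payout] = (6/30)·72 + (7/30)·0 + (1/30)·2 + (2/30)·7 + (8/30)·7 + (6/30)·4 = 88/5
Expected profit = 88/5 − 12 = 28/5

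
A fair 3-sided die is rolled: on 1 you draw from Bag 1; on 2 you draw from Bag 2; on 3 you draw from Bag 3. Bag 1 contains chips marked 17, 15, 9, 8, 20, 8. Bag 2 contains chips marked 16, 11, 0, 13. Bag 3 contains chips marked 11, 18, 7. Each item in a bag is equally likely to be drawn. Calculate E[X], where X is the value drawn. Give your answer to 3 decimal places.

11.611

E[X | Bag 1] = (17 + 15 + 9 + 8 + 20 + 8)/6 = 77/6
E[X | Bag 2] = (16 + 11 + 0 + 13)/4 = 10
E[X | Bag 3] = (11 + 18 + 7)/3 = 12
E[X] = (1/3)·77/6 + (1/3)·10 + (1/3)·12 = 209/18 ≈ 11.611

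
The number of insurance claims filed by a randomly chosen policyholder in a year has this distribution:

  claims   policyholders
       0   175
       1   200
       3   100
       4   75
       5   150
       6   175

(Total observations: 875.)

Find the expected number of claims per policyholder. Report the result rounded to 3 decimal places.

Total = 875, so P(claims=0) = 175/875, etc.
E[X] = (1/5)·0 + (8/35)·1 + (4/35)·3 + (3/35)·4 + (6/35)·5 + (1/5)·6
     = 104/35 ≈ 2.971

2.971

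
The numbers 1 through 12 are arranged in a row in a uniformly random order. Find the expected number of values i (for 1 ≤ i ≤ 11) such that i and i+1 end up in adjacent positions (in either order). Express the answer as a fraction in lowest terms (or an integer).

For each i ∈ {1,…,11}, let Xᵢ = 1 if i and i+1 are adjacent. P(Xᵢ=1) = 2·(12−1)!/12! = 2/12.
By linearity, E[ΣXᵢ] = (11)·(2/12) = 11/6.

11/6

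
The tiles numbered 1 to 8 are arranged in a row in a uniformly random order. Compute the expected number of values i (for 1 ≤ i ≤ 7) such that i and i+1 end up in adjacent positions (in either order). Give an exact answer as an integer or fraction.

For each i ∈ {1,…,7}, let Xᵢ = 1 if i and i+1 are adjacent. P(Xᵢ=1) = 2·(8−1)!/8! = 2/8.
By linearity, E[ΣXᵢ] = (7)·(2/8) = 7/4.

7/4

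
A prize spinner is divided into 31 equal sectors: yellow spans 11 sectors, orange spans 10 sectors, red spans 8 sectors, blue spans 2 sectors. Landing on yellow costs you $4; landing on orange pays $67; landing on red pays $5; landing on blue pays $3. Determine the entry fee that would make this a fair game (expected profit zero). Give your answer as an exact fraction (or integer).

E[payout] = (11/31)·(-4) + (10/31)·67 + (8/31)·5 + (2/31)·3 = 672/31
Fair fee = E[payout] = 672/31

672/31 dollars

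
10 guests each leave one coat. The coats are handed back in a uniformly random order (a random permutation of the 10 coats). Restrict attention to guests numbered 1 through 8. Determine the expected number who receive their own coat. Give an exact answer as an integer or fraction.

Let Xᵢ = 1 if person i gets their own coat. For each i, P(Xᵢ=1) = 1/10.
By linearity of expectation, E[X₁+…+X_8] = 8·(1/10) = 4/5.

4/5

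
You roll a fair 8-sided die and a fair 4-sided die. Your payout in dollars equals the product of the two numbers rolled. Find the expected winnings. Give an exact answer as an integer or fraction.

Distribution of the product of the two numbers rolled: 1 w.p. 1/32, 2 w.p. 1/16, 3 w.p. 1/16, 4 w.p. 3/32, 5 w.p. 1/32, 6 w.p. 3/32, …
E[payout] = (1/32)·1 + (1/16)·2 + (1/16)·3 + (3/32)·4 + (1/32)·5 + (3/32)·6 + (1/32)·7 + (3/32)·8 + (1/32)·9 + (1/32)·10 + (3/32)·12 + (1/32)·14 + (1/32)·15 + (1/16)·16 + (1/32)·18 + (1/32)·20 + (1/32)·21 + (1/16)·24 + (1/32)·28 + (1/32)·32 = 45/4

45/4 dollars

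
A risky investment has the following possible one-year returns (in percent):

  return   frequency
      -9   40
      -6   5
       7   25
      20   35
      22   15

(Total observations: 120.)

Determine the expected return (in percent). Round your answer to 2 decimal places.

Total = 120, so P(return=-9) = 40/120, etc.
E[X] = (1/3)·(-9) + (1/24)·(-6) + (5/24)·7 + (7/24)·20 + (1/8)·22
     = 163/24 ≈ 6.79

6.79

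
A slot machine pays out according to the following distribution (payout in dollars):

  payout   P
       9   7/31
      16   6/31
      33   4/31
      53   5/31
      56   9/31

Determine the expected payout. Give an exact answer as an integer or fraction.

1060/31 dollars

E[X] = (7/31)·9 + (6/31)·16 + (4/31)·33 + (5/31)·53 + (9/31)·56
     = 1060/31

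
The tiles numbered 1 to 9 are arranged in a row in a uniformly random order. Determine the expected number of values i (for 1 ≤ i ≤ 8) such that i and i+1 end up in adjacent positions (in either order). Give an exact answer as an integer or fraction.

For each i ∈ {1,…,8}, let Xᵢ = 1 if i and i+1 are adjacent. P(Xᵢ=1) = 2·(9−1)!/9! = 2/9.
By linearity, E[ΣXᵢ] = (8)·(2/9) = 16/9.

16/9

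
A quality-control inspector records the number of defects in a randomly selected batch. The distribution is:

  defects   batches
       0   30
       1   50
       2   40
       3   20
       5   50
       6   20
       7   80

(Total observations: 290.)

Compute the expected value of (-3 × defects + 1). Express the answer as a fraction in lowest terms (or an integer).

-307/29

Total = 290, so P(defects=0) = 30/290, etc.
E[-3x+1] = (3/29)·1 + (5/29)·(-2) + (4/29)·(-5) + (2/29)·(-8) + (5/29)·(-14) + (2/29)·(-17) + (8/29)·(-20)
     = -307/29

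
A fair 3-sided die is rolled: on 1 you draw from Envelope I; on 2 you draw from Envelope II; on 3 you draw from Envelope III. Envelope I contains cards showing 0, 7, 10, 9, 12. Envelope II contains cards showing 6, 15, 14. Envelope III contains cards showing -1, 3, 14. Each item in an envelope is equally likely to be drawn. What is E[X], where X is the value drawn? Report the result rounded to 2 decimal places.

8.20

E[X | Envelope I] = (0 + 7 + 10 + 9 + 12)/5 = 38/5
E[X | Envelope II] = (6 + 15 + 14)/3 = 35/3
E[X | Envelope III] = (-1 + 3 + 14)/3 = 16/3
E[X] = (1/3)·38/5 + (1/3)·35/3 + (1/3)·16/3 = 41/5 ≈ 8.20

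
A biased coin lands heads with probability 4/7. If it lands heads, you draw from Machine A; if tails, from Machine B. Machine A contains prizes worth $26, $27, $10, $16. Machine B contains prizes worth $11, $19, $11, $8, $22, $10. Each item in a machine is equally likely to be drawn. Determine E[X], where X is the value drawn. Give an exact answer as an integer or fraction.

239/14 dollars

E[X | Machine A] = (26 + 27 + 10 + 16)/4 = 79/4
E[X | Machine B] = (11 + 19 + 11 + 8 + 22 + 10)/6 = 27/2
E[X] = (4/7)·79/4 + (3/7)·27/2 = 239/14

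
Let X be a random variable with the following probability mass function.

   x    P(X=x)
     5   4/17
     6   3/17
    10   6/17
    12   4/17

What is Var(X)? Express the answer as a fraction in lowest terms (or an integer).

E[X] = (4/17)·5 + (3/17)·6 + (6/17)·10 + (4/17)·12 = 146/17
E[X²] = (4/17)·25 + (3/17)·36 + (6/17)·100 + (4/17)·144 = 1384/17
Var(X) = 1384/17 − (146/17)² = 2212/289

2212/289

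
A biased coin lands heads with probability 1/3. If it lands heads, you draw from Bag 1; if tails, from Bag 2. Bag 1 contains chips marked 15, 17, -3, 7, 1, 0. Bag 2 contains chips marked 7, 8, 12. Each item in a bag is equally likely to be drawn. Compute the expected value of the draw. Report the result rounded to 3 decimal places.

8.056

E[X | Bag 1] = (15 + 17 − 3 + 7 + 1 + 0)/6 = 37/6
E[X | Bag 2] = (7 + 8 + 12)/3 = 9
E[X] = (1/3)·37/6 + (2/3)·9 = 145/18 ≈ 8.056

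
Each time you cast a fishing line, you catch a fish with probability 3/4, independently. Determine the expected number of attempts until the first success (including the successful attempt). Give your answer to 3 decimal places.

For a geometric distribution, E[trials] = 1/p = 1/(3/4) = 4/3.
≈ 1.333

1.333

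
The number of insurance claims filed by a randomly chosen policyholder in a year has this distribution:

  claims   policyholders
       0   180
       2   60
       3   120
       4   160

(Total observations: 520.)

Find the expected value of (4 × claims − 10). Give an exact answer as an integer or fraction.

Total = 520, so P(claims=0) = 180/520, etc.
E[4x-10] = (9/26)·(-10) + (3/26)·(-2) + (3/13)·2 + (4/13)·6
     = -18/13

-18/13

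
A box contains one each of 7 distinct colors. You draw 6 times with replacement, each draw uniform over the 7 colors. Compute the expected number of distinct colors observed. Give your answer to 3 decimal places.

Let Xⱼ=1 if type j appears at least once. P(Xⱼ=1) = 1 − ((7−1)/7)^6 = 70993/117649.
E[#distinct] = 7·70993/117649 = 70993/16807.
≈ 4.224

4.224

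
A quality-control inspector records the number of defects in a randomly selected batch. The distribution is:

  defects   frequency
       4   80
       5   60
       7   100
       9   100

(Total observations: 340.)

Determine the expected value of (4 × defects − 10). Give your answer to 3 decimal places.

16.118

Total = 340, so P(defects=4) = 80/340, etc.
E[4x-10] = (4/17)·6 + (3/17)·10 + (5/17)·18 + (5/17)·26
     = 274/17 ≈ 16.118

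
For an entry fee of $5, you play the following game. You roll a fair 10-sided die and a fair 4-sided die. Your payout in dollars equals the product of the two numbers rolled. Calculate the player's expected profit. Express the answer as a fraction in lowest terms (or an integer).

Distribution of the product of the two numbers rolled: 1 w.p. 1/40, 2 w.p. 1/20, 3 w.p. 1/20, 4 w.p. 3/40, 5 w.p. 1/40, 6 w.p. 3/40, …
E[payout] = (1/40)·1 + (1/20)·2 + (1/20)·3 + (3/40)·4 + (1/40)·5 + (3/40)·6 + (1/40)·7 + (3/40)·8 + (1/20)·9 + (1/20)·10 + (3/40)·12 + (1/40)·14 + (1/40)·15 + (1/20)·16 + (1/20)·18 + (1/20)·20 + (1/40)·21 + (1/20)·24 + (1/40)·27 + (1/40)·28 + (1/40)·30 + (1/40)·32 + (1/40)·36 + (1/40)·40 = 55/4
Expected profit = 55/4 − 5 = 35/4

35/4 dollars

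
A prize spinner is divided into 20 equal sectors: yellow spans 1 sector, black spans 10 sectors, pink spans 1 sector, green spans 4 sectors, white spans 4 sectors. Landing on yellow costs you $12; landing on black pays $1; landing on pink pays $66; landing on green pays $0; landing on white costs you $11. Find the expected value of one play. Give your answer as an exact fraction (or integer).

$1

E[payout] = (1/20)·(-12) + (10/20)·1 + (1/20)·66 + (4/20)·0 + (4/20)·(-11) = 1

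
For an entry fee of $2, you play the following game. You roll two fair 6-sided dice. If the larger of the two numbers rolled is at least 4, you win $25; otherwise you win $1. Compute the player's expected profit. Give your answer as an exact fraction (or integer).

$17

E[payout] = (1/4)·1 + (3/4)·25 = 19
Expected profit = 19 − 2 = 17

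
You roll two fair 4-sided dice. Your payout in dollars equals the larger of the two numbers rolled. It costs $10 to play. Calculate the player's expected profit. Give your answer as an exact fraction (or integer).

-55/8 dollars

Distribution of the larger of the two numbers rolled: 1 w.p. 1/16, 2 w.p. 3/16, 3 w.p. 5/16, 4 w.p. 7/16
E[payout] = (1/16)·1 + (3/16)·2 + (5/16)·3 + (7/16)·4 = 25/8
Expected profit = 25/8 − 10 = -55/8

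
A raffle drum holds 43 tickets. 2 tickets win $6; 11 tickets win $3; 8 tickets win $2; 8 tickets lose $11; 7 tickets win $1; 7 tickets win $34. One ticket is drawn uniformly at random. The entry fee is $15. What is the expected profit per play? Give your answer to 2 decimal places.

-$9.93

E[payout] = (2/43)·6 + (11/43)·3 + (8/43)·2 + (8/43)·(-11) + (7/43)·1 + (7/43)·34 = 218/43
Expected profit = 218/43 − 15 = -427/43 ≈ -$9.93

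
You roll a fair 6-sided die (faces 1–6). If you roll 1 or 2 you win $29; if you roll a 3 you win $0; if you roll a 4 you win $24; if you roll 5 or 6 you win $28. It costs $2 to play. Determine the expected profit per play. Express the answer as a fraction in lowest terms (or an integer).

E[payout] = (1/6)·0 + (1/6)·24 + (1/3)·28 + (1/3)·29 = 23
Expected profit = 23 − 2 = 21

$21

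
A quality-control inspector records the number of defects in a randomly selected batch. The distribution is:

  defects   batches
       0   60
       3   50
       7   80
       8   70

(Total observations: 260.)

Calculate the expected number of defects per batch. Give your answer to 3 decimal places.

4.885

Total = 260, so P(defects=0) = 60/260, etc.
E[X] = (3/13)·0 + (5/26)·3 + (4/13)·7 + (7/26)·8
     = 127/26 ≈ 4.885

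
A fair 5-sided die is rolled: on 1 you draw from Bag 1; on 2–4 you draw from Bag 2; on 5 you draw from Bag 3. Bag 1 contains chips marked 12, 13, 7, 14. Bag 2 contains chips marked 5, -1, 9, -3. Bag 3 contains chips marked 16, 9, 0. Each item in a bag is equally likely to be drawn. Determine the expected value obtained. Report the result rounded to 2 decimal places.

5.47

E[X | Bag 1] = (12 + 13 + 7 + 14)/4 = 23/2
E[X | Bag 2] = (5 − 1 + 9 − 3)/4 = 5/2
E[X | Bag 3] = (16 + 9 + 0)/3 = 25/3
E[X] = (1/5)·23/2 + (3/5)·5/2 + (1/5)·25/3 = 82/15 ≈ 5.47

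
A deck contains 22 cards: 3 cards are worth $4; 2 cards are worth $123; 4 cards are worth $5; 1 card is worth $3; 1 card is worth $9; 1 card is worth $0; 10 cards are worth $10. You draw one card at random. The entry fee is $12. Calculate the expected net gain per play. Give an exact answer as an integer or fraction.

E[payout] = (3/22)·4 + (2/22)·123 + (4/22)·5 + (1/22)·3 + (1/22)·9 + (1/22)·0 + (10/22)·10 = 195/11
Expected profit = 195/11 − 12 = 63/11

63/11 dollars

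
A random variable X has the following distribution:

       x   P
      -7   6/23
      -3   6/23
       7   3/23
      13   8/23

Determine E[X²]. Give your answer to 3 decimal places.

80.304

E[X²] = (6/23)·49 + (6/23)·9 + (3/23)·49 + (8/23)·169
     = 1847/23 ≈ 80.304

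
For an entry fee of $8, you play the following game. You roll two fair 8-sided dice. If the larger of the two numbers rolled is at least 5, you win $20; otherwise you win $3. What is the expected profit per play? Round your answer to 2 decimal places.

E[payout] = (1/4)·3 + (3/4)·20 = 63/4
Expected profit = 63/4 − 8 = 31/4 ≈ $7.75

$7.75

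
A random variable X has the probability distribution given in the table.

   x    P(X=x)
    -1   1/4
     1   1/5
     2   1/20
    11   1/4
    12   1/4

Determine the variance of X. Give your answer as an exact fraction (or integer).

1663/50

E[X] = (1/4)·(-1) + (1/5)·1 + (1/20)·2 + (1/4)·11 + (1/4)·12 = 29/5
E[X²] = (1/4)·1 + (1/5)·1 + (1/20)·4 + (1/4)·121 + (1/4)·144 = 669/10
Var(X) = 669/10 − (29/5)² = 1663/50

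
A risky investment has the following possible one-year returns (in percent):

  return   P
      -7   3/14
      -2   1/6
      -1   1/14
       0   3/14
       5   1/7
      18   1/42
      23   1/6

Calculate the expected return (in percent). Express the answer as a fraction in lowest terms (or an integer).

E[X] = (3/14)·(-7) + (1/6)·(-2) + (1/14)·(-1) + (3/14)·0 + (1/7)·5 + (1/42)·18 + (1/6)·23
     = 43/14

43/14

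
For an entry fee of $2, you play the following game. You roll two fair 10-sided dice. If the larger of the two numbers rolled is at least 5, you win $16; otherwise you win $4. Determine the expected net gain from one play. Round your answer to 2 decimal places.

$12.08

E[payout] = (4/25)·4 + (21/25)·16 = 352/25
Expected profit = 352/25 − 2 = 302/25 ≈ $12.08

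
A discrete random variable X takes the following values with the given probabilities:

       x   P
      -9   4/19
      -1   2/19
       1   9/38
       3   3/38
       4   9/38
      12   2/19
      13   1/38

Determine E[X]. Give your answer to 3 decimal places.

1.026

E[X] = (4/19)·(-9) + (2/19)·(-1) + (9/38)·1 + (3/38)·3 + (9/38)·4 + (2/19)·12 + (1/38)·13
     = 39/38 ≈ 1.026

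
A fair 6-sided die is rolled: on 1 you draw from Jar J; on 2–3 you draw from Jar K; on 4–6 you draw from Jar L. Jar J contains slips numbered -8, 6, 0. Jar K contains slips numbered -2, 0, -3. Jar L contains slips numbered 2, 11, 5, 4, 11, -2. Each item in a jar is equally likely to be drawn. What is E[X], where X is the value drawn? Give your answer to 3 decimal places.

E[X | Jar J] = (-8 + 6 + 0)/3 = -2/3
E[X | Jar K] = (-2 + 0 − 3)/3 = -5/3
E[X | Jar L] = (2 + 11 + 5 + 4 + 11 − 2)/6 = 31/6
E[X] = (1/6)·(-2/3) + (1/3)·(-5/3) + (1/2)·31/6 = 23/12 ≈ 1.917

1.917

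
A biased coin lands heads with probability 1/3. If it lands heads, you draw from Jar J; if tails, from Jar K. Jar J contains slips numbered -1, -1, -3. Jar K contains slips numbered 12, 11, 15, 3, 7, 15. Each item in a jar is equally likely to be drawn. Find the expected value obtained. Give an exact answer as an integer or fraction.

E[X | Jar J] = (-1 − 1 − 3)/3 = -5/3
E[X | Jar K] = (12 + 11 + 15 + 3 + 7 + 15)/6 = 21/2
E[X] = (1/3)·(-5/3) + (2/3)·21/2 = 58/9

58/9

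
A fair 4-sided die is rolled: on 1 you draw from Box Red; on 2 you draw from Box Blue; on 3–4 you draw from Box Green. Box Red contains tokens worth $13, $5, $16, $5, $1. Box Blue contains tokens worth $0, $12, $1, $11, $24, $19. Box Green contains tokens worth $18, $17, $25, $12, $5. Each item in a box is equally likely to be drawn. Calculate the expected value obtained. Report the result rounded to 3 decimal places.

E[X | Box Red] = (13 + 5 + 16 + 5 + 1)/5 = 8
E[X | Box Blue] = (0 + 12 + 1 + 11 + 24 + 19)/6 = 67/6
E[X | Box Green] = (18 + 17 + 25 + 12 + 5)/5 = 77/5
E[X] = (1/4)·8 + (1/4)·67/6 + (1/2)·77/5 = 1499/120 ≈ 12.492

$12.492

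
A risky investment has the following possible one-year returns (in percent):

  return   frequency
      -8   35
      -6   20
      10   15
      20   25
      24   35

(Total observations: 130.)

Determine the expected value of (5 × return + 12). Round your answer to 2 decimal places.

Total = 130, so P(return=-8) = 35/130, etc.
E[5x+12] = (7/26)·(-28) + (2/13)·(-18) + (3/26)·62 + (5/26)·112 + (7/26)·132
     = 701/13 ≈ 53.92

53.92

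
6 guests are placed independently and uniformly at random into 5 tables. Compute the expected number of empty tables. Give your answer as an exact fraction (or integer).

4096/3125

Let Xⱼ=1 if table j is empty. P(Xⱼ=1) = ((5-1)/5)^6 = 4096/15625.
By linearity, E[#empty] = 5·4096/15625 = 4096/3125.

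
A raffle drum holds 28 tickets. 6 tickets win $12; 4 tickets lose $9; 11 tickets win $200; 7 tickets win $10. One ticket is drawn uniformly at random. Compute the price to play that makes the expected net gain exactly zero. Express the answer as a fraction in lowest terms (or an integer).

1153/14 dollars

E[payout] = (6/28)·12 + (4/28)·(-9) + (11/28)·200 + (7/28)·10 = 1153/14
Fair fee = E[payout] = 1153/14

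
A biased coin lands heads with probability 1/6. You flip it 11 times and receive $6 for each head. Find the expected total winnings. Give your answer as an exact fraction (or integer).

E[#heads] = 11·1/6 = 11/6 (linearity over flips).
E[winnings] = 6·11/6 = 11.

$11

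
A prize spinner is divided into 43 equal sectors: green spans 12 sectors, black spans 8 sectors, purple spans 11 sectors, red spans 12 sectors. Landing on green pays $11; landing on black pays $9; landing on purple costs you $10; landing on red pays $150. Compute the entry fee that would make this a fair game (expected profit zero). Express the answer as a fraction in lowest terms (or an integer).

1894/43 dollars

E[payout] = (12/43)·11 + (8/43)·9 + (11/43)·(-10) + (12/43)·150 = 1894/43
Fair fee = E[payout] = 1894/43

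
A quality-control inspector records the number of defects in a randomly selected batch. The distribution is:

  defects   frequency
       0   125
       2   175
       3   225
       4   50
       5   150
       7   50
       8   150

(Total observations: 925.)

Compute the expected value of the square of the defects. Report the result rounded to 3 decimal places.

Total = 925, so P(defects=0) = 125/925, etc.
E[X²] = (5/37)·0 + (7/37)·4 + (9/37)·9 + (2/37)·16 + (6/37)·25 + (2/37)·49 + (6/37)·64
     = 773/37 ≈ 20.892

20.892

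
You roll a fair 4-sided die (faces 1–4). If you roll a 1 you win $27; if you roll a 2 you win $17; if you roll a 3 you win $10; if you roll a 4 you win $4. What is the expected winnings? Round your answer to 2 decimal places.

E[payout] = (1/4)·4 + (1/4)·10 + (1/4)·17 + (1/4)·27 = 29/2
≈ $14.50

$14.50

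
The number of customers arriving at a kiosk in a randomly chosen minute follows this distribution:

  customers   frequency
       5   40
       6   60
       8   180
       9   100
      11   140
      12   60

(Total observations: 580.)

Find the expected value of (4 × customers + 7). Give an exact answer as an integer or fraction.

Total = 580, so P(customers=5) = 40/580, etc.
E[4x+7] = (2/29)·27 + (3/29)·31 + (9/29)·39 + (5/29)·43 + (7/29)·51 + (3/29)·55
     = 1235/29

1235/29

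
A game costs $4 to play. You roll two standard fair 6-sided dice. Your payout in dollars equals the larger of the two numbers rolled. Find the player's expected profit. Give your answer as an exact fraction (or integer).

Distribution of the larger of the two numbers rolled: 1 w.p. 1/36, 2 w.p. 1/12, 3 w.p. 5/36, 4 w.p. 7/36, 5 w.p. 1/4, 6 w.p. 11/36
E[payout] = (1/36)·1 + (1/12)·2 + (5/36)·3 + (7/36)·4 + (1/4)·5 + (11/36)·6 = 161/36
Expected profit = 161/36 − 4 = 17/36

17/36 dollars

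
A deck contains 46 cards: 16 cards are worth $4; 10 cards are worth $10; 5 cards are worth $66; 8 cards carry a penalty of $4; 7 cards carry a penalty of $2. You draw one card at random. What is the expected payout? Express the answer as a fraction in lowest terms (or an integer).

224/23 dollars

E[payout] = (16/46)·4 + (10/46)·10 + (5/46)·66 + (8/46)·(-4) + (7/46)·(-2) = 224/23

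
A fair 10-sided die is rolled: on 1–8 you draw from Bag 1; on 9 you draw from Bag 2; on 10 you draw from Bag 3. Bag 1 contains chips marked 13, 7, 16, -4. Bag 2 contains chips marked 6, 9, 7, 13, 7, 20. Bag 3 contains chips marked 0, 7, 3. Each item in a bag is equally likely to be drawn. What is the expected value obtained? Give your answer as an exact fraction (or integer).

E[X | Bag 1] = (13 + 7 + 16 − 4)/4 = 8
E[X | Bag 2] = (6 + 9 + 7 + 13 + 7 + 20)/6 = 31/3
E[X | Bag 3] = (0 + 7 + 3)/3 = 10/3
E[X] = (4/5)·8 + (1/10)·31/3 + (1/10)·10/3 = 233/30

233/30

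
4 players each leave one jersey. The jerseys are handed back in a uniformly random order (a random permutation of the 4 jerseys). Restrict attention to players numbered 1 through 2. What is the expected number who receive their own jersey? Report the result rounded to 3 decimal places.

Let Xᵢ = 1 if person i gets their own jersey. For each i, P(Xᵢ=1) = 1/4.
By linearity of expectation, E[X₁+…+X_2] = 2·(1/4) = 1/2.
≈ 0.500

0.500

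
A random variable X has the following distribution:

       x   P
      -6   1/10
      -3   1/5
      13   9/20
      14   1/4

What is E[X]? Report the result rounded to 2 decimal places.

E[X] = (1/10)·(-6) + (1/5)·(-3) + (9/20)·13 + (1/4)·14
     = 163/20 ≈ 8.15

8.15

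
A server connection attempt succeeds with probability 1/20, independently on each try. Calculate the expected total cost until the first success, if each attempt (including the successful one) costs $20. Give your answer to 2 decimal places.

$400.00

E[#attempts] = 1/p = 20; E[cost] = 20·20 = 400.
≈ 400.00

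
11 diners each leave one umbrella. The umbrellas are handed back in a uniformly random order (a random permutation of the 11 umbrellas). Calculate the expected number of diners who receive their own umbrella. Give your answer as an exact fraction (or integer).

Let Xᵢ = 1 if person i gets their own umbrella. For each i, P(Xᵢ=1) = 1/11.
By linearity of expectation, E[X₁+…+X_11] = 11·(1/11) = 1.

1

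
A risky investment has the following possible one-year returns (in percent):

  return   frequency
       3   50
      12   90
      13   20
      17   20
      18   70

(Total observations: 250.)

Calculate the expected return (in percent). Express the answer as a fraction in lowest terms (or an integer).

Total = 250, so P(return=3) = 50/250, etc.
E[X] = (1/5)·3 + (9/25)·12 + (2/25)·13 + (2/25)·17 + (7/25)·18
     = 309/25

309/25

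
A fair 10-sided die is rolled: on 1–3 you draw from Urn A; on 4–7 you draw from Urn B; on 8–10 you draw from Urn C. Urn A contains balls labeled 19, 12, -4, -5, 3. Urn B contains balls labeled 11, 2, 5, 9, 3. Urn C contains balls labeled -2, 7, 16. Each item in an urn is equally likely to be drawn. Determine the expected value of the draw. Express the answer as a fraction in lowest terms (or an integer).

E[X | Urn A] = (19 + 12 − 4 − 5 + 3)/5 = 5
E[X | Urn B] = (11 + 2 + 5 + 9 + 3)/5 = 6
E[X | Urn C] = (-2 + 7 + 16)/3 = 7
E[X] = (3/10)·5 + (2/5)·6 + (3/10)·7 = 6

6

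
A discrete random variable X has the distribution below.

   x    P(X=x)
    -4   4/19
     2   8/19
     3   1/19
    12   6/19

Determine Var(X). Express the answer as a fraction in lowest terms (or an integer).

E[X] = (4/19)·(-4) + (8/19)·2 + (1/19)·3 + (6/19)·12 = 75/19
E[X²] = (4/19)·16 + (8/19)·4 + (1/19)·9 + (6/19)·144 = 51
Var(X) = 51 − (75/19)² = 12786/361

12786/361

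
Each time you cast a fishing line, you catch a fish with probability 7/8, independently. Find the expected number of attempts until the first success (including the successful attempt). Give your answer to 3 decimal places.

1.143

For a geometric distribution, E[trials] = 1/p = 1/(7/8) = 8/7.
≈ 1.143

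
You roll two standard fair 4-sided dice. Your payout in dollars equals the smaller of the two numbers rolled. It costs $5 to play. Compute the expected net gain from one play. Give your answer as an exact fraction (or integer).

-25/8 dollars

Distribution of the smaller of the two numbers rolled: 1 w.p. 7/16, 2 w.p. 5/16, 3 w.p. 3/16, 4 w.p. 1/16
E[payout] = (7/16)·1 + (5/16)·2 + (3/16)·3 + (1/16)·4 = 15/8
Expected profit = 15/8 − 5 = -25/8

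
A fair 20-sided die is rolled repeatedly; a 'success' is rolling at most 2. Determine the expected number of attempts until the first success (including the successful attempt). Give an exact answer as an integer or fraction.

For a geometric distribution, E[trials] = 1/p = 1/(1/10) = 10.

10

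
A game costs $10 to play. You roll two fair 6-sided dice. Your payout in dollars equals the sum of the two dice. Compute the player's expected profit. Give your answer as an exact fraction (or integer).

-$3

Distribution of the sum of the two dice: 2 w.p. 1/36, 3 w.p. 1/18, 4 w.p. 1/12, 5 w.p. 1/9, 6 w.p. 5/36, 7 w.p. 1/6, …
E[payout] = (1/36)·2 + (1/18)·3 + (1/12)·4 + (1/9)·5 + (5/36)·6 + (1/6)·7 + (5/36)·8 + (1/9)·9 + (1/12)·10 + (1/18)·11 + (1/36)·12 = 7
Expected profit = 7 − 10 = -3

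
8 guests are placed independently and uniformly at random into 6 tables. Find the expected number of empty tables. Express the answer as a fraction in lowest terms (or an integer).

Let Xⱼ=1 if table j is empty. P(Xⱼ=1) = ((6-1)/6)^8 = 390625/1679616.
By linearity, E[#empty] = 6·390625/1679616 = 390625/279936.

390625/279936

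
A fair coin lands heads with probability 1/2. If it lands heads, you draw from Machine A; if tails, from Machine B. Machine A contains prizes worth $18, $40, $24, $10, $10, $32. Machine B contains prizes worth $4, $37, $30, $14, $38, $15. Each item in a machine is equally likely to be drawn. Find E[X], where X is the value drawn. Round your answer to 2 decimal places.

$22.67

E[X | Machine A] = (18 + 40 + 24 + 10 + 10 + 32)/6 = 67/3
E[X | Machine B] = (4 + 37 + 30 + 14 + 38 + 15)/6 = 23
E[X] = (1/2)·67/3 + (1/2)·23 = 68/3 ≈ 22.67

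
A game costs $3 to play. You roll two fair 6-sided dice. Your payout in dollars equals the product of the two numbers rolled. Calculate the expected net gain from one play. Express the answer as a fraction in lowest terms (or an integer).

Distribution of the product of the two numbers rolled: 1 w.p. 1/36, 2 w.p. 1/18, 3 w.p. 1/18, 4 w.p. 1/12, 5 w.p. 1/18, 6 w.p. 1/9, …
E[payout] = (1/36)·1 + (1/18)·2 + (1/18)·3 + (1/12)·4 + (1/18)·5 + (1/9)·6 + (1/18)·8 + (1/36)·9 + (1/18)·10 + (1/9)·12 + (1/18)·15 + (1/36)·16 + (1/18)·18 + (1/18)·20 + (1/18)·24 + (1/36)·25 + (1/18)·30 + (1/36)·36 = 49/4
Expected profit = 49/4 − 3 = 37/4

37/4 dollars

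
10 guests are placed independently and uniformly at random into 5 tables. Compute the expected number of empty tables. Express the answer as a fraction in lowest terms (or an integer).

Let Xⱼ=1 if table j is empty. P(Xⱼ=1) = ((5-1)/5)^10 = 1048576/9765625.
By linearity, E[#empty] = 5·1048576/9765625 = 1048576/1953125.

1048576/1953125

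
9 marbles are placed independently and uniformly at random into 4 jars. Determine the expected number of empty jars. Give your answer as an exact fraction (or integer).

Let Xⱼ=1 if jar j is empty. P(Xⱼ=1) = ((4-1)/4)^9 = 19683/262144.
By linearity, E[#empty] = 4·19683/262144 = 19683/65536.

19683/65536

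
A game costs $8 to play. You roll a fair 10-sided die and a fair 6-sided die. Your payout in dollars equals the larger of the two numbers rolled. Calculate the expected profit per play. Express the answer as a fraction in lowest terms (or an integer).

Distribution of the larger of the two numbers rolled: 1 w.p. 1/60, 2 w.p. 1/20, 3 w.p. 1/12, 4 w.p. 7/60, 5 w.p. 3/20, 6 w.p. 11/60, …
E[payout] = (1/60)·1 + (1/20)·2 + (1/12)·3 + (7/60)·4 + (3/20)·5 + (11/60)·6 + (1/10)·7 + (1/10)·8 + (1/10)·9 + (1/10)·10 = 73/12
Expected profit = 73/12 − 8 = -23/12

-23/12 dollars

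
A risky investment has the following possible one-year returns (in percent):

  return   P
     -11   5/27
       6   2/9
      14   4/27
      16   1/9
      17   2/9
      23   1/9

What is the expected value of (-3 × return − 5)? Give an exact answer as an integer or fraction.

E[-3x-5] = (5/27)·28 + (2/9)·(-23) + (4/27)·(-47) + (1/9)·(-53) + (2/9)·(-56) + (1/9)·(-74)
     = -301/9

-301/9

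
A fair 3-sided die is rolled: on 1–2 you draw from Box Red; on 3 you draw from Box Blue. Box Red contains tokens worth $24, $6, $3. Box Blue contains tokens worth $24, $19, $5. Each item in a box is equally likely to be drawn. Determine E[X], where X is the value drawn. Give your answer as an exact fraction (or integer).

E[X | Box Red] = (24 + 6 + 3)/3 = 11
E[X | Box Blue] = (24 + 19 + 5)/3 = 16
E[X] = (2/3)·11 + (1/3)·16 = 38/3

38/3 dollars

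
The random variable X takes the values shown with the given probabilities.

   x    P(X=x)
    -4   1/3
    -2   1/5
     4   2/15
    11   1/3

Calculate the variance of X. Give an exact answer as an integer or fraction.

E[X] = (1/3)·(-4) + (1/5)·(-2) + (2/15)·4 + (1/3)·11 = 37/15
E[X²] = (1/3)·16 + (1/5)·4 + (2/15)·16 + (1/3)·121 = 243/5
Var(X) = 243/5 − (37/15)² = 9566/225

9566/225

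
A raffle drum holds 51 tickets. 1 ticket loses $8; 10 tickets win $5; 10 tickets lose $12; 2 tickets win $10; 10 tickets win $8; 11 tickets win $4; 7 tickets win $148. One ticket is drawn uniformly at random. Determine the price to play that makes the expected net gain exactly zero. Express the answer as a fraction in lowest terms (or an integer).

1102/51 dollars

E[payout] = (1/51)·(-8) + (10/51)·5 + (10/51)·(-12) + (2/51)·10 + (10/51)·8 + (11/51)·4 + (7/51)·148 = 1102/51
Fair fee = E[payout] = 1102/51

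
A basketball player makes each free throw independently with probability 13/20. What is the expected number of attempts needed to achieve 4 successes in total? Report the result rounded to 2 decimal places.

By linearity (sum of 4 independent geometric waits), E[trials] = 4/p = 4/(13/20) = 80/13.
≈ 6.15

6.15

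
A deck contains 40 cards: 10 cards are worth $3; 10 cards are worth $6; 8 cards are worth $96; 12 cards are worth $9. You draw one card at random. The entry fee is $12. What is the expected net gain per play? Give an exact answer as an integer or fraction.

E[payout] = (10/40)·3 + (10/40)·6 + (8/40)·96 + (12/40)·9 = 483/20
Expected profit = 483/20 − 12 = 243/20

243/20 dollars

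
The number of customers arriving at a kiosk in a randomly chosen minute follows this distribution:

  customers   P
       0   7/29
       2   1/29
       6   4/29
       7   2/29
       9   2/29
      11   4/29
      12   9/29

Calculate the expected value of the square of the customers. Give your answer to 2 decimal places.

75.45

E[X²] = (7/29)·0 + (1/29)·4 + (4/29)·36 + (2/29)·49 + (2/29)·81 + (4/29)·121 + (9/29)·144
     = 2188/29 ≈ 75.45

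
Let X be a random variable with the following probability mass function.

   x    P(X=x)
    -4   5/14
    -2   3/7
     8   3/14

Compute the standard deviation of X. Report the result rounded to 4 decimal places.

E[X] = -4/7, E[X²] = 148/7
Var(X) = E[X²] − (E[X])² = 148/7 − 16/49 = 1020/49
SD(X) = √(1020/49) ≈ 4.5625

4.5625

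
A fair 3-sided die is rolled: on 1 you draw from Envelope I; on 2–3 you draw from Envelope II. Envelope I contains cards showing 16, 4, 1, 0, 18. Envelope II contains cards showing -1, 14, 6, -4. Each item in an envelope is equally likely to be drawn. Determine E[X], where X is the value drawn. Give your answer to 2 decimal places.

5.10

E[X | Envelope I] = (16 + 4 + 1 + 0 + 18)/5 = 39/5
E[X | Envelope II] = (-1 + 14 + 6 − 4)/4 = 15/4
E[X] = (1/3)·39/5 + (2/3)·15/4 = 51/10 ≈ 5.10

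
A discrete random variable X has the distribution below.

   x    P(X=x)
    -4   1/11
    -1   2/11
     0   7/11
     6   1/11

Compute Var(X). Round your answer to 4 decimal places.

E[X] = (1/11)·(-4) + (2/11)·(-1) + (7/11)·0 + (1/11)·6 = 0
E[X²] = (1/11)·16 + (2/11)·1 + (7/11)·0 + (1/11)·36 = 54/11
Var(X) = 54/11 − (0)² = 54/11 ≈ 4.9091

4.9091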